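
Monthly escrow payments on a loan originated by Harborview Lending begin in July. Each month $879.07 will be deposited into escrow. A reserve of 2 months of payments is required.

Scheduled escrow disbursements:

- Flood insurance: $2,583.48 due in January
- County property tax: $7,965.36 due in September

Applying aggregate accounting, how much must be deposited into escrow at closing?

$7,086.29

Cushion = 2 × $879.07 = $1,758.14
Trial balance (start $0, +$879.07 each month, − disbursements):
  Jul: +$879.07 → $879.07
  Aug: +$879.07 → $1,758.14
  Sep: +$879.07 − $7,965.36 → -$5,328.15
  Oct: +$879.07 → -$4,449.08
  Nov: +$879.07 → -$3,570.01
  Dec: +$879.07 → -$2,690.94
  Jan: +$879.07 − $2,583.48 → -$4,395.35
  Feb: +$879.07 → -$3,516.28
  Mar: +$879.07 → -$2,637.21
  Apr: +$879.07 → -$1,758.14
  May: +$879.07 → -$879.07
  Jun: +$879.07 → $0.00
Lowest trial balance = -$5,328.15 (Sep)
Initial deposit = cushion − low point = $1,758.14 − (-$5,328.15) = $7,086.29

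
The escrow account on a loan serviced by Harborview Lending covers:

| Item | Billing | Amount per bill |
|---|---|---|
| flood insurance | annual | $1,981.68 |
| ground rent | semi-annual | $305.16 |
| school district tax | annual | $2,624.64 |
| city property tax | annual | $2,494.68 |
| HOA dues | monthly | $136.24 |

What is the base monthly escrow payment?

$778.85

Flood insurance — $1,981.68
Ground rent — $305.16 × 2 = $610.32
School district tax — $2,624.64
City property tax — $2,494.68
HOA dues — $136.24 × 12 = $1,634.88
Annual escrow total = $1,981.68 + $610.32 + $2,624.64 + $2,494.68 + $1,634.88 = $9,346.20
Per month = $9,346.20 / 12 = $778.85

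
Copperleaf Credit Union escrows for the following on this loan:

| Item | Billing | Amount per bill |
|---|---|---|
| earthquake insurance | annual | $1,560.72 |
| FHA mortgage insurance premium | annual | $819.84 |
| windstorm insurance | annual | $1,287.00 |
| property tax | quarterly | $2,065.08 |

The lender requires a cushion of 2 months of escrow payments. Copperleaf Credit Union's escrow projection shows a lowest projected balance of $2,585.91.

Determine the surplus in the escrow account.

Earthquake insurance = $1,560.72/yr
FHA mortgage insurance premium = $819.84/yr
Windstorm insurance = $1,287.00/yr
Property tax = $2,065.08 × 4 = $8,260.32/yr
Combined annual = $1,560.72 + $819.84 + $1,287.00 + $8,260.32 = $11,927.88
Monthly escrow = $11,927.88 / 12 = $993.99
Required reserve = 2 × $993.99 = $1,987.98
Excess over cushion: $2,585.91 − $1,987.98 = $597.93

$597.93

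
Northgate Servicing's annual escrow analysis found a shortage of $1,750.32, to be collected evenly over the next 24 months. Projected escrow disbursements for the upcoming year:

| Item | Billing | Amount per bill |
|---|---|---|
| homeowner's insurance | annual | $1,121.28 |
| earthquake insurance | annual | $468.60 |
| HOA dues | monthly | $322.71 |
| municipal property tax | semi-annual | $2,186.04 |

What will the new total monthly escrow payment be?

$892.47

Homeowner's insurance: $1,121.28
Earthquake insurance: $468.60
HOA dues: $322.71 × 12 = $3,872.52
Municipal property tax: $2,186.04 × 2 = $4,372.08
Combined annual = $1,121.28 + $468.60 + $3,872.52 + $4,372.08 = $9,834.48
Monthly escrow = $9,834.48 ÷ 12 = $819.54
Shortage spread = $1,750.32 ÷ 24 = $72.93/mo
Adjusted monthly = $819.54 + $72.93 = $892.47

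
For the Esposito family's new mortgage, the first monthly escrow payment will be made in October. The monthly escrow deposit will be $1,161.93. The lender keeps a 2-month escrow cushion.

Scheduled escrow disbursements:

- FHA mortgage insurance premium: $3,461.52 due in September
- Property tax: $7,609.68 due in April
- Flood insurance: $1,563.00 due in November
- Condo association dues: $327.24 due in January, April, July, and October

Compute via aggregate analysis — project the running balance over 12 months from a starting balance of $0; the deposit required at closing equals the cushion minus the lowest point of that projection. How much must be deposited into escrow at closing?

Cushion = 2 × $1,161.93 = $2,323.86
Trial balance (start $0, +$1,161.93 each month, − disbursements):
  Oct: +$1,161.93 − $327.24 → $834.69
  Nov: +$1,161.93 − $1,563.00 → $433.62
  Dec: +$1,161.93 → $1,595.55
  Jan: +$1,161.93 − $327.24 → $2,430.24
  Feb: +$1,161.93 → $3,592.17
  Mar: +$1,161.93 → $4,754.10
  Apr: +$1,161.93 − $7,936.92 → -$2,020.89
  May: +$1,161.93 → -$858.96
  Jun: +$1,161.93 → $302.97
  Jul: +$1,161.93 − $327.24 → $1,137.66
  Aug: +$1,161.93 → $2,299.59
  Sep: +$1,161.93 − $3,461.52 → $0.00
Lowest trial balance = -$2,020.89 (Apr)
Initial deposit = cushion − low point = $2,323.86 − (-$2,020.89) = $4,344.75

$4,344.75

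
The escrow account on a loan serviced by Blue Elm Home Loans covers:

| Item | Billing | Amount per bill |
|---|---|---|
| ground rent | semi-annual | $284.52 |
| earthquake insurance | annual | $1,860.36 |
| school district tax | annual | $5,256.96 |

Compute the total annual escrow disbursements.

$7,686.36

Ground rent: $284.52 × 2 = $569.04 per year
Earthquake insurance: $1,860.36 per year
School district tax: $5,256.96 per year
Total per year = $569.04 + $1,860.36 + $5,256.96 = $7,686.36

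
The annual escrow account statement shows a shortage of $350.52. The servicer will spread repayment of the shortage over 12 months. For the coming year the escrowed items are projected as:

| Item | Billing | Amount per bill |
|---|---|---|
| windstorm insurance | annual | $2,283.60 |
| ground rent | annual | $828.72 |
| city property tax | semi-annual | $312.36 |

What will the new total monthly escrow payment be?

Windstorm insurance = $2,283.60 per year
Ground rent = $828.72 per year
City property tax = $312.36 × 2 = $624.72 per year
Total annual escrow = $2,283.60 + $828.72 + $624.72 = $3,737.04
Base monthly escrow = $3,737.04 ÷ 12 = $311.42
Shortage per month = $350.52 ÷ 12 = $29.21
New monthly escrow = $311.42 + $29.21 = $340.63

$340.63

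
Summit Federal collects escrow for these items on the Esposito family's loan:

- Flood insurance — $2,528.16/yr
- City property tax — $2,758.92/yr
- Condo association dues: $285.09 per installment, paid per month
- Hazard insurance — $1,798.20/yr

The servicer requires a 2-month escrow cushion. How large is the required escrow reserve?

$1,751.06

Flood insurance — $2,528.16 per year
City property tax — $2,758.92 per year
Condo association dues — $285.09 × 12 = $3,421.08 per year
Hazard insurance — $1,798.20 per year
Annual escrow total = $2,528.16 + $2,758.92 + $3,421.08 + $1,798.20 = $10,506.36
Monthly escrow = $10,506.36 ÷ 12 = $875.53
Required cushion = 2 × $875.53 = $1,751.06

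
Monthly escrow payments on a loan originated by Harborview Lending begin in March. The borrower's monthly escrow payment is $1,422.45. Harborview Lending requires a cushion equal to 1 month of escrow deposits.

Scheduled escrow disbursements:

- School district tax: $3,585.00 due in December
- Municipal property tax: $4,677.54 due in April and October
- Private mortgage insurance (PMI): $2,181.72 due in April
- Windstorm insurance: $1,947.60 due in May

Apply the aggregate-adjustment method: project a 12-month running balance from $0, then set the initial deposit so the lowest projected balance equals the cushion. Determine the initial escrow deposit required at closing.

Cushion = 1 × $1,422.45 = $1,422.45
Trial balance (start $0, +$1,422.45 each month, − disbursements):
  Mar: +$1,422.45 → $1,422.45
  Apr: +$1,422.45 − $6,859.26 → -$4,014.36
  May: +$1,422.45 − $1,947.60 → -$4,539.51
  Jun: +$1,422.45 → -$3,117.06
  Jul: +$1,422.45 → -$1,694.61
  Aug: +$1,422.45 → -$272.16
  Sep: +$1,422.45 → $1,150.29
  Oct: +$1,422.45 − $4,677.54 → -$2,104.80
  Nov: +$1,422.45 → -$682.35
  Dec: +$1,422.45 − $3,585.00 → -$2,844.90
  Jan: +$1,422.45 → -$1,422.45
  Feb: +$1,422.45 → $0.00
Lowest trial balance = -$4,539.51 (May)
Initial deposit = cushion − low point = $1,422.45 − (-$4,539.51) = $5,961.96

$5,961.96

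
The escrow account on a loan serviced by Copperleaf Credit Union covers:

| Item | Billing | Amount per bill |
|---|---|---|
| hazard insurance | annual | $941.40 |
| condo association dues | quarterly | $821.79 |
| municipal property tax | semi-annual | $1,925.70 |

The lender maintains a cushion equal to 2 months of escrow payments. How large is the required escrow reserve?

Hazard insurance — $941.40/yr
Condo association dues — $821.79 × 4 = $3,287.16/yr
Municipal property tax — $1,925.70 × 2 = $3,851.40/yr
Combined annual = $941.40 + $3,287.16 + $3,851.40 = $8,079.96
Per month = $8,079.96 / 12 = $673.33
Reserve = 2 × $673.33 = $1,346.66

$1,346.66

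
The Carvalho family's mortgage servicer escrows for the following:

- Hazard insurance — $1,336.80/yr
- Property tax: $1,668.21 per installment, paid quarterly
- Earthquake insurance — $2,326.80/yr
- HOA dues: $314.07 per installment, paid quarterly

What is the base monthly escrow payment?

$966.06

Hazard insurance: $1,336.80
Property tax: $1,668.21 × 4 = $6,672.84
Earthquake insurance: $2,326.80
HOA dues: $314.07 × 4 = $1,256.28
Total annual escrow = $11,592.72
Monthly escrow = $11,592.72 / 12 = $966.06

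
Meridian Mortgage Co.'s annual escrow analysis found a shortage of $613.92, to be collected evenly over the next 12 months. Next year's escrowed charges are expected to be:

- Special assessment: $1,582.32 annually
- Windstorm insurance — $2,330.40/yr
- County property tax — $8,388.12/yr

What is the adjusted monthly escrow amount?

$1,076.23

Special assessment — $1,582.32/yr
Windstorm insurance — $2,330.40/yr
County property tax — $8,388.12/yr
Yearly total = $1,582.32 + $2,330.40 + $8,388.12 = $12,300.84
Per month = $12,300.84 ÷ 12 = $1,025.07
Shortage per month = $613.92 / 12 = $51.16
New monthly escrow = $1,025.07 + $51.16 = $1,076.23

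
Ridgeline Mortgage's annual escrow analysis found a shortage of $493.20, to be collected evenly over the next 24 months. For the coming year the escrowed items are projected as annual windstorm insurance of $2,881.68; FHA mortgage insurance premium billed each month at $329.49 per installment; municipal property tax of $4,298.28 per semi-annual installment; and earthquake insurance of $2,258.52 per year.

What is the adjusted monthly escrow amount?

Windstorm insurance: $2,881.68 per year
FHA mortgage insurance premium: $329.49 × 12 = $3,953.88 per year
Municipal property tax: $4,298.28 × 2 = $8,596.56 per year
Earthquake insurance: $2,258.52 per year
Yearly total = $2,881.68 + $3,953.88 + $8,596.56 + $2,258.52 = $17,690.64
Base monthly escrow = $17,690.64 / 12 = $1,474.22
Monthly shortage recovery: $493.20 / 24 = $20.55
Adjusted monthly = $1,474.22 + $20.55 = $1,494.77

$1,494.77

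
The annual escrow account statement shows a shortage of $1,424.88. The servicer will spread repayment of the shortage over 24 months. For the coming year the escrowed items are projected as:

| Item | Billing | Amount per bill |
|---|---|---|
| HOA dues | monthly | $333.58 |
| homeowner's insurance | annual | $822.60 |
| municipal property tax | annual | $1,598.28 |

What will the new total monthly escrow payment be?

$594.69

HOA dues: $333.58 × 12 = $4,002.96/yr
Homeowner's insurance: $822.60/yr
Municipal property tax: $1,598.28/yr
Yearly total = $6,423.84
Monthly = $6,423.84 / 12 = $535.32
Shortage per month = $1,424.88 ÷ 24 = $59.37
Adjusted monthly = $535.32 + $59.37 = $594.69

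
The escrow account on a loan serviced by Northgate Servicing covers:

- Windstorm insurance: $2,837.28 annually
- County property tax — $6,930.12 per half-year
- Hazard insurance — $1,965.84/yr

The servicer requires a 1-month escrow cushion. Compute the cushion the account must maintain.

Windstorm insurance — $2,837.28 per year
County property tax — $6,930.12 × 2 = $13,860.24 per year
Hazard insurance — $1,965.84 per year
Combined annual = $2,837.28 + $13,860.24 + $1,965.84 = $18,663.36
Monthly escrow = $18,663.36 ÷ 12 = $1,555.28
Cushion = 1 × $1,555.28 = $1,555.28

$1,555.28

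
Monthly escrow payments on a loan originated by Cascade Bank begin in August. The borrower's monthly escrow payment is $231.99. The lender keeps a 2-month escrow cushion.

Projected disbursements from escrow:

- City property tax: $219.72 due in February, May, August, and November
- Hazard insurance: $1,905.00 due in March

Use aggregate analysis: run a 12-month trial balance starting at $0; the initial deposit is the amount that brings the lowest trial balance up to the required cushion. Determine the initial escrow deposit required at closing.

$1,172.22

Cushion = 2 × $231.99 = $463.98
Trial balance (start $0, +$231.99 each month, − disbursements):
  Aug: +$231.99 − $219.72 → $12.27
  Sep: +$231.99 → $244.26
  Oct: +$231.99 → $476.25
  Nov: +$231.99 − $219.72 → $488.52
  Dec: +$231.99 → $720.51
  Jan: +$231.99 → $952.50
  Feb: +$231.99 − $219.72 → $964.77
  Mar: +$231.99 − $1,905.00 → -$708.24
  Apr: +$231.99 → -$476.25
  May: +$231.99 − $219.72 → -$463.98
  Jun: +$231.99 → -$231.99
  Jul: +$231.99 → $0.00
Lowest trial balance = -$708.24 (Mar)
Initial deposit = cushion − low point = $463.98 − (-$708.24) = $1,172.22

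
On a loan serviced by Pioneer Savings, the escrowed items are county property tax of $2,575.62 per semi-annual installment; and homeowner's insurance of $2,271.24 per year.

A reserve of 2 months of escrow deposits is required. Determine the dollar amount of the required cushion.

$1,237.08

County property tax — $2,575.62 × 2 = $5,151.24/yr
Homeowner's insurance — $2,271.24/yr
Total per year = $7,422.48
Monthly escrow = $7,422.48 / 12 = $618.54
Cushion = 2 × $618.54 = $1,237.08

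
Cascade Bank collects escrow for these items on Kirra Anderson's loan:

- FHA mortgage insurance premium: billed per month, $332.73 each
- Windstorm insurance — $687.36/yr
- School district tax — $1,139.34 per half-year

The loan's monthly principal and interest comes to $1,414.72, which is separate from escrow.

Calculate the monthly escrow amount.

$579.90

FHA mortgage insurance premium — $332.73 × 12 = $3,992.76 per year
Windstorm insurance — $687.36 per year
School district tax — $1,139.34 × 2 = $2,278.68 per year
Total annual escrow = $6,958.80
Per month = $6,958.80 / 12 = $579.90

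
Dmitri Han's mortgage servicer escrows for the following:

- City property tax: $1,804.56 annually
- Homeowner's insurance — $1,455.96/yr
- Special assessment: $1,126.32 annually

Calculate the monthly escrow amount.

$365.57

City property tax: $1,804.56
Homeowner's insurance: $1,455.96
Special assessment: $1,126.32
Total annual escrow = $1,804.56 + $1,455.96 + $1,126.32 = $4,386.84
Monthly escrow = $4,386.84 / 12 = $365.57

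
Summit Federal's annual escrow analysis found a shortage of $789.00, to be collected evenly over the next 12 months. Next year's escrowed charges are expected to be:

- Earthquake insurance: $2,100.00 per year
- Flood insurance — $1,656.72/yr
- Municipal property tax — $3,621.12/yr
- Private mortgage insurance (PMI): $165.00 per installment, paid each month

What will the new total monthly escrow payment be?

Earthquake insurance = $2,100.00
Flood insurance = $1,656.72
Municipal property tax = $3,621.12
Private mortgage insurance (PMI) = $165.00 × 12 = $1,980.00
Total annual escrow = $2,100.00 + $1,656.72 + $3,621.12 + $1,980.00 = $9,357.84
Base monthly escrow = $9,357.84 / 12 = $779.82
Shortage per month = $789.00 / 12 = $65.75
New monthly escrow = $779.82 + $65.75 = $845.57

$845.57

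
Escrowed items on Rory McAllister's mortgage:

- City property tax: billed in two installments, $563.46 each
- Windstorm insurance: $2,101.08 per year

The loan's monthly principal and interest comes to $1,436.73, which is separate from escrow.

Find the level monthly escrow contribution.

City property tax = $563.46 × 2 = $1,126.92 per year
Windstorm insurance = $2,101.08 per year
Combined annual = $1,126.92 + $2,101.08 = $3,228.00
Monthly = $3,228.00 ÷ 12 = $269.00

$269.00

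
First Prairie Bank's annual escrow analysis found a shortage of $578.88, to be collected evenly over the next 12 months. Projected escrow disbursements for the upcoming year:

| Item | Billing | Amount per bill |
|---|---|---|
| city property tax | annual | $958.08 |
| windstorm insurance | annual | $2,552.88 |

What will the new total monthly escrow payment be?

$340.82

City property tax = $958.08
Windstorm insurance = $2,552.88
Total annual escrow = $958.08 + $2,552.88 = $3,510.96
Monthly = $3,510.96 ÷ 12 = $292.58
Shortage spread = $578.88 / 12 = $48.24/mo
Adjusted monthly = $292.58 + $48.24 = $340.82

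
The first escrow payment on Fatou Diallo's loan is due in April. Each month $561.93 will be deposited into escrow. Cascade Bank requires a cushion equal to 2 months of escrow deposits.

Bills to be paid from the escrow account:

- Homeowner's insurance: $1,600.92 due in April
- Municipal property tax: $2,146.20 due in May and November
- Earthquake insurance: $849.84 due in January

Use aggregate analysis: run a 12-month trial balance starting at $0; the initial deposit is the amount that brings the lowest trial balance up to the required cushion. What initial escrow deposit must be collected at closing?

$3,747.12

Cushion = 2 × $561.93 = $1,123.86
Trial balance (start $0, +$561.93 each month, − disbursements):
  Apr: +$561.93 − $1,600.92 → -$1,038.99
  May: +$561.93 − $2,146.20 → -$2,623.26
  Jun: +$561.93 → -$2,061.33
  Jul: +$561.93 → -$1,499.40
  Aug: +$561.93 → -$937.47
  Sep: +$561.93 → -$375.54
  Oct: +$561.93 → $186.39
  Nov: +$561.93 − $2,146.20 → -$1,397.88
  Dec: +$561.93 → -$835.95
  Jan: +$561.93 − $849.84 → -$1,123.86
  Feb: +$561.93 → -$561.93
  Mar: +$561.93 → $0.00
Lowest trial balance = -$2,623.26 (May)
Initial deposit = cushion − low point = $1,123.86 − (-$2,623.26) = $3,747.12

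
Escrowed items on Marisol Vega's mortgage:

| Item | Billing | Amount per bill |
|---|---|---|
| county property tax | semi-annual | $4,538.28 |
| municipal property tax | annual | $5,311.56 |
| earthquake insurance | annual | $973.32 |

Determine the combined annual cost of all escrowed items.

$15,361.44

County property tax — $4,538.28 × 2 = $9,076.56/yr
Municipal property tax — $5,311.56/yr
Earthquake insurance — $973.32/yr
Total annual escrow = $9,076.56 + $5,311.56 + $973.32 = $15,361.44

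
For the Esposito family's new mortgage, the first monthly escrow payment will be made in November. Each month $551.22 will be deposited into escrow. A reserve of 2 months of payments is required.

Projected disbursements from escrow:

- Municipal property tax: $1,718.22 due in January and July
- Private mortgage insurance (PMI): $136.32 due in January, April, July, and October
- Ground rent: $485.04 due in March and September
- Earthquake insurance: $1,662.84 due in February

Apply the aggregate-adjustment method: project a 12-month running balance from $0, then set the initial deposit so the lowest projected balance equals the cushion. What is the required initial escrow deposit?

$2,414.94

Cushion = 2 × $551.22 = $1,102.44
Trial balance (start $0, +$551.22 each month, − disbursements):
  Nov: +$551.22 → $551.22
  Dec: +$551.22 → $1,102.44
  Jan: +$551.22 − $1,854.54 → -$200.88
  Feb: +$551.22 − $1,662.84 → -$1,312.50
  Mar: +$551.22 − $485.04 → -$1,246.32
  Apr: +$551.22 − $136.32 → -$831.42
  May: +$551.22 → -$280.20
  Jun: +$551.22 → $271.02
  Jul: +$551.22 − $1,854.54 → -$1,032.30
  Aug: +$551.22 → -$481.08
  Sep: +$551.22 − $485.04 → -$414.90
  Oct: +$551.22 − $136.32 → $0.00
Lowest trial balance = -$1,312.50 (Feb)
Initial deposit = cushion − low point = $1,102.44 − (-$1,312.50) = $2,414.94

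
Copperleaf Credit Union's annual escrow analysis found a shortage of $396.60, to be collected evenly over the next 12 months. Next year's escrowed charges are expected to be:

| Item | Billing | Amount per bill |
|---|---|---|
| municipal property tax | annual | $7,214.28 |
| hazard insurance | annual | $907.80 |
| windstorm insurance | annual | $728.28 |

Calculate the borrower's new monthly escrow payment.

$770.58

Municipal property tax = $7,214.28 per year
Hazard insurance = $907.80 per year
Windstorm insurance = $728.28 per year
Total annual escrow = $8,850.36
Per month = $8,850.36 / 12 = $737.53
Shortage per month = $396.60 ÷ 12 = $33.05
Adjusted monthly = $737.53 + $33.05 = $770.58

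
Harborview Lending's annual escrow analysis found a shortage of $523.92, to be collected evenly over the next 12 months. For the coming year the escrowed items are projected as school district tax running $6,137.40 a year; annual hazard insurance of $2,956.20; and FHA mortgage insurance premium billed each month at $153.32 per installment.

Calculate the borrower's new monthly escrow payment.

School district tax = $6,137.40/yr
Hazard insurance = $2,956.20/yr
FHA mortgage insurance premium = $153.32 × 12 = $1,839.84/yr
Total per year = $10,933.44
Per month = $10,933.44 / 12 = $911.12
Shortage per month = $523.92 / 12 = $43.66
Adjusted monthly = $911.12 + $43.66 = $954.78

$954.78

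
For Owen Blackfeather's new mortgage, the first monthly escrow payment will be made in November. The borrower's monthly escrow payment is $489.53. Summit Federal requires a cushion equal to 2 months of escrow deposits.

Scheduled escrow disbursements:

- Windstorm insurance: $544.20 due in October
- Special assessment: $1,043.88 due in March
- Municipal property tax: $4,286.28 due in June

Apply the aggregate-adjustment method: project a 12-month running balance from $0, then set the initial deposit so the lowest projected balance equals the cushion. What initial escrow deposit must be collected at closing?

Cushion = 2 × $489.53 = $979.06
Trial balance (start $0, +$489.53 each month, − disbursements):
  Nov: +$489.53 → $489.53
  Dec: +$489.53 → $979.06
  Jan: +$489.53 → $1,468.59
  Feb: +$489.53 → $1,958.12
  Mar: +$489.53 − $1,043.88 → $1,403.77
  Apr: +$489.53 → $1,893.30
  May: +$489.53 → $2,382.83
  Jun: +$489.53 − $4,286.28 → -$1,413.92
  Jul: +$489.53 → -$924.39
  Aug: +$489.53 → -$434.86
  Sep: +$489.53 → $54.67
  Oct: +$489.53 − $544.20 → $0.00
Lowest trial balance = -$1,413.92 (Jun)
Initial deposit = cushion − low point = $979.06 − (-$1,413.92) = $2,392.98

$2,392.98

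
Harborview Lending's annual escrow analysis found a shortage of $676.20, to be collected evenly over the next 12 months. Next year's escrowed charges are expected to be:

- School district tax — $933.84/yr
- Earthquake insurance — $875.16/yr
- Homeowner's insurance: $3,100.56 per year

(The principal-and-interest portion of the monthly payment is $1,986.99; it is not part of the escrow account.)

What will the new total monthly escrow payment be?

$465.48

School district tax — $933.84/yr
Earthquake insurance — $875.16/yr
Homeowner's insurance — $3,100.56/yr
Total annual escrow = $4,909.56
Monthly = $4,909.56 ÷ 12 = $409.13
Shortage per month = $676.20 / 12 = $56.35
New monthly escrow = $409.13 + $56.35 = $465.48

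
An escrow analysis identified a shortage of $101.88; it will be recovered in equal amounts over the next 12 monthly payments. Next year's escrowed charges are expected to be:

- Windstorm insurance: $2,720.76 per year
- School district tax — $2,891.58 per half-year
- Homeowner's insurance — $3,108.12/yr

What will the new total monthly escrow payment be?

Windstorm insurance — $2,720.76
School district tax — $2,891.58 × 2 = $5,783.16
Homeowner's insurance — $3,108.12
Annual escrow total = $2,720.76 + $5,783.16 + $3,108.12 = $11,612.04
Base monthly escrow = $11,612.04 / 12 = $967.67
Shortage spread = $101.88 ÷ 12 = $8.49/mo
New monthly escrow = $967.67 + $8.49 = $976.16

$976.16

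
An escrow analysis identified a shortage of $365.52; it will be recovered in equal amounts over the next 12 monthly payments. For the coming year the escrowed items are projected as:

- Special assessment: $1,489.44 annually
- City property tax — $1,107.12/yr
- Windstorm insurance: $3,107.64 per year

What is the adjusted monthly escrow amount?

Special assessment — $1,489.44
City property tax — $1,107.12
Windstorm insurance — $3,107.64
Total per year = $5,704.20
Base monthly escrow = $5,704.20 / 12 = $475.35
Monthly shortage recovery: $365.52 ÷ 12 = $30.46
New monthly escrow = $475.35 + $30.46 = $505.81

$505.81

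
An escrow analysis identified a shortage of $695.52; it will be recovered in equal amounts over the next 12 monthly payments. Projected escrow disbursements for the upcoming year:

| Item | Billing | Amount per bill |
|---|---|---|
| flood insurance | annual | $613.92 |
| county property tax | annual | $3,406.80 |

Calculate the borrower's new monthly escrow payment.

Flood insurance: $613.92 per year
County property tax: $3,406.80 per year
Annual escrow total = $613.92 + $3,406.80 = $4,020.72
Monthly escrow = $4,020.72 / 12 = $335.06
Monthly shortage recovery: $695.52 / 12 = $57.96
Adjusted monthly = $335.06 + $57.96 = $393.02

$393.02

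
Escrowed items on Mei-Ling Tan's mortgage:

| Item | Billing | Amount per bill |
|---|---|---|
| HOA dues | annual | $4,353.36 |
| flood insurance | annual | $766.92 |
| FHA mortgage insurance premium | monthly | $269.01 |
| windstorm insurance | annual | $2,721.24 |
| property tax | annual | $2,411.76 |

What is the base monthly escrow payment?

$1,123.45

HOA dues — $4,353.36 annually
Flood insurance — $766.92 annually
FHA mortgage insurance premium — $269.01 × 12 = $3,228.12 annually
Windstorm insurance — $2,721.24 annually
Property tax — $2,411.76 annually
Total per year = $13,481.40
Monthly escrow = $13,481.40 ÷ 12 = $1,123.45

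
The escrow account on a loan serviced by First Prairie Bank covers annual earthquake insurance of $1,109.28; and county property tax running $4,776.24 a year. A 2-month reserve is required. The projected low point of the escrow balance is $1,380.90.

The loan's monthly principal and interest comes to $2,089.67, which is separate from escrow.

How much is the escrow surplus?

$399.98

Earthquake insurance = $1,109.28 per year
County property tax = $4,776.24 per year
Total per year = $1,109.28 + $4,776.24 = $5,885.52
Base monthly escrow = $5,885.52 / 12 = $490.46
Required cushion = 2 × $490.46 = $980.92
Surplus = $1,380.90 − $980.92 = $399.98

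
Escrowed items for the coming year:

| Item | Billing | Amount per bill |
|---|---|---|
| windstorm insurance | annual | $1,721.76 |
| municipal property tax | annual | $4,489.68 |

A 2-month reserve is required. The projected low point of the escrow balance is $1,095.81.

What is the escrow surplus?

Windstorm insurance: $1,721.76 per year
Municipal property tax: $4,489.68 per year
Total per year = $1,721.76 + $4,489.68 = $6,211.44
Per month = $6,211.44 ÷ 12 = $517.62
Required cushion = 2 × $517.62 = $1,035.24
Excess over cushion: $1,095.81 − $1,035.24 = $60.57

$60.57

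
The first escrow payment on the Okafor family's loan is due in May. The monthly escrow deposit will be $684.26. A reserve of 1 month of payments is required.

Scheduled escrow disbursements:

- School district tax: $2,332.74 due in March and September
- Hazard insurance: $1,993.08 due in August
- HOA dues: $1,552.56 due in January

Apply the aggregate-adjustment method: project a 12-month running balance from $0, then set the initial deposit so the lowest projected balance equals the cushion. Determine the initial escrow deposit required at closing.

Cushion = 1 × $684.26 = $684.26
Trial balance (start $0, +$684.26 each month, − disbursements):
  May: +$684.26 → $684.26
  Jun: +$684.26 → $1,368.52
  Jul: +$684.26 → $2,052.78
  Aug: +$684.26 − $1,993.08 → $743.96
  Sep: +$684.26 − $2,332.74 → -$904.52
  Oct: +$684.26 → -$220.26
  Nov: +$684.26 → $464.00
  Dec: +$684.26 → $1,148.26
  Jan: +$684.26 − $1,552.56 → $279.96
  Feb: +$684.26 → $964.22
  Mar: +$684.26 − $2,332.74 → -$684.26
  Apr: +$684.26 → $0.00
Lowest trial balance = -$904.52 (Sep)
Initial deposit = cushion − low point = $684.26 − (-$904.52) = $1,588.78

$1,588.78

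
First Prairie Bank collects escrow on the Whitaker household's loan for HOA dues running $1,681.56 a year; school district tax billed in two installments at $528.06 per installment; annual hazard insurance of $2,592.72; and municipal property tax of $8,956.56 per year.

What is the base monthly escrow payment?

$1,190.58

HOA dues = $1,681.56 per year
School district tax = $528.06 × 2 = $1,056.12 per year
Hazard insurance = $2,592.72 per year
Municipal property tax = $8,956.56 per year
Total annual escrow = $14,286.96
Monthly escrow = $14,286.96 ÷ 12 = $1,190.58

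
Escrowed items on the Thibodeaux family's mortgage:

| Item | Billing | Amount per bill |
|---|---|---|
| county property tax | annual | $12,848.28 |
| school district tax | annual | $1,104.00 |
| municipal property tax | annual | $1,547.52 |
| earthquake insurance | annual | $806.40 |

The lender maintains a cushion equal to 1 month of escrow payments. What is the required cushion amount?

$1,358.85

County property tax = $12,848.28
School district tax = $1,104.00
Municipal property tax = $1,547.52
Earthquake insurance = $806.40
Total annual escrow = $16,306.20
Per month = $16,306.20 / 12 = $1,358.85
Cushion = 1 × $1,358.85 = $1,358.85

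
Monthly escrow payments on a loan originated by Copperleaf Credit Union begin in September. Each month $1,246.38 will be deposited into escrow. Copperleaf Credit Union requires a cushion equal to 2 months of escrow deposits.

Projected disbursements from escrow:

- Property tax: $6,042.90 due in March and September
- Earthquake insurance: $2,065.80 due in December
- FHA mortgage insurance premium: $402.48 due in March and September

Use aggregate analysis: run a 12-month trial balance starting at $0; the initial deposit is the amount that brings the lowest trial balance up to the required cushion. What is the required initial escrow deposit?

$8,724.66

Cushion = 2 × $1,246.38 = $2,492.76
Trial balance (start $0, +$1,246.38 each month, − disbursements):
  Sep: +$1,246.38 − $6,445.38 → -$5,199.00
  Oct: +$1,246.38 → -$3,952.62
  Nov: +$1,246.38 → -$2,706.24
  Dec: +$1,246.38 − $2,065.80 → -$3,525.66
  Jan: +$1,246.38 → -$2,279.28
  Feb: +$1,246.38 → -$1,032.90
  Mar: +$1,246.38 − $6,445.38 → -$6,231.90
  Apr: +$1,246.38 → -$4,985.52
  May: +$1,246.38 → -$3,739.14
  Jun: +$1,246.38 → -$2,492.76
  Jul: +$1,246.38 → -$1,246.38
  Aug: +$1,246.38 → $0.00
Lowest trial balance = -$6,231.90 (Mar)
Initial deposit = cushion − low point = $2,492.76 − (-$6,231.90) = $8,724.66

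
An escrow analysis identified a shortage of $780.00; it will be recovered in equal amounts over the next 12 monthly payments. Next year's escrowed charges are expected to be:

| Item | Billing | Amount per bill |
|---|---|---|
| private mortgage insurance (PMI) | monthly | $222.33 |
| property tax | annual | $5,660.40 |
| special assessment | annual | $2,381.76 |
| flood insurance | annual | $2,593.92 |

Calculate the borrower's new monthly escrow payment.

$1,173.67

Private mortgage insurance (PMI) = $222.33 × 12 = $2,667.96
Property tax = $5,660.40
Special assessment = $2,381.76
Flood insurance = $2,593.92
Yearly total = $2,667.96 + $5,660.40 + $2,381.76 + $2,593.92 = $13,304.04
Monthly = $13,304.04 ÷ 12 = $1,108.67
Monthly shortage recovery: $780.00 ÷ 12 = $65.00
New monthly escrow = $1,108.67 + $65.00 = $1,173.67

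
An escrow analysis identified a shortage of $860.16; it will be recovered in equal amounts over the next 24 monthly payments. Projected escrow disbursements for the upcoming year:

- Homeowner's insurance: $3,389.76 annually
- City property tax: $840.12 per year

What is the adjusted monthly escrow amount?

$388.33

Homeowner's insurance = $3,389.76 annually
City property tax = $840.12 annually
Combined annual = $4,229.88
Base monthly escrow = $4,229.88 / 12 = $352.49
Shortage per month = $860.16 / 24 = $35.84
New monthly escrow = $352.49 + $35.84 = $388.33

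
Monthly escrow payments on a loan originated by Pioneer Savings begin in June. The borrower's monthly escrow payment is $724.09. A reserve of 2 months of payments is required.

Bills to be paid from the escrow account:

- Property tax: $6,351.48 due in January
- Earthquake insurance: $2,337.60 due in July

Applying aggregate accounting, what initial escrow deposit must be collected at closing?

Cushion = 2 × $724.09 = $1,448.18
Trial balance (start $0, +$724.09 each month, − disbursements):
  Jun: +$724.09 → $724.09
  Jul: +$724.09 − $2,337.60 → -$889.42
  Aug: +$724.09 → -$165.33
  Sep: +$724.09 → $558.76
  Oct: +$724.09 → $1,282.85
  Nov: +$724.09 → $2,006.94
  Dec: +$724.09 → $2,731.03
  Jan: +$724.09 − $6,351.48 → -$2,896.36
  Feb: +$724.09 → -$2,172.27
  Mar: +$724.09 → -$1,448.18
  Apr: +$724.09 → -$724.09
  May: +$724.09 → $0.00
Lowest trial balance = -$2,896.36 (Jan)
Initial deposit = cushion − low point = $1,448.18 − (-$2,896.36) = $4,344.54

$4,344.54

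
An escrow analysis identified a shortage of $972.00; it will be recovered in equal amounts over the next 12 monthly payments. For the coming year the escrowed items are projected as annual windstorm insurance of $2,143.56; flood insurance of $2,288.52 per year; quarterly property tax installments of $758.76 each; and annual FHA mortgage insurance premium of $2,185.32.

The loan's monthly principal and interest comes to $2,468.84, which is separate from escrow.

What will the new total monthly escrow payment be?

Windstorm insurance = $2,143.56 annually
Flood insurance = $2,288.52 annually
Property tax = $758.76 × 4 = $3,035.04 annually
FHA mortgage insurance premium = $2,185.32 annually
Annual escrow total = $9,652.44
Monthly escrow = $9,652.44 / 12 = $804.37
Shortage per month = $972.00 ÷ 12 = $81.00
Adjusted monthly = $804.37 + $81.00 = $885.37

$885.37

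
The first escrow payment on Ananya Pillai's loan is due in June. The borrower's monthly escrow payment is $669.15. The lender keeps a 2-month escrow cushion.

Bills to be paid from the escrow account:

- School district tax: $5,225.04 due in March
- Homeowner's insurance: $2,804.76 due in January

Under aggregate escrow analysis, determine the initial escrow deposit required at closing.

$2,676.60

Cushion = 2 × $669.15 = $1,338.30
Trial balance (start $0, +$669.15 each month, − disbursements):
  Jun: +$669.15 → $669.15
  Jul: +$669.15 → $1,338.30
  Aug: +$669.15 → $2,007.45
  Sep: +$669.15 → $2,676.60
  Oct: +$669.15 → $3,345.75
  Nov: +$669.15 → $4,014.90
  Dec: +$669.15 → $4,684.05
  Jan: +$669.15 − $2,804.76 → $2,548.44
  Feb: +$669.15 → $3,217.59
  Mar: +$669.15 − $5,225.04 → -$1,338.30
  Apr: +$669.15 → -$669.15
  May: +$669.15 → $0.00
Lowest trial balance = -$1,338.30 (Mar)
Initial deposit = cushion − low point = $1,338.30 − (-$1,338.30) = $2,676.60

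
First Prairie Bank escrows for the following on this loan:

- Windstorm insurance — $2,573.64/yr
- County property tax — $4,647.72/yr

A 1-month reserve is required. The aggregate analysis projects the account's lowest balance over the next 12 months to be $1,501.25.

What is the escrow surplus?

$899.47

Windstorm insurance — $2,573.64 annually
County property tax — $4,647.72 annually
Total per year = $2,573.64 + $4,647.72 = $7,221.36
Monthly escrow = $7,221.36 ÷ 12 = $601.78
Required reserve = 1 × $601.78 = $601.78
Excess over cushion: $1,501.25 − $601.78 = $899.47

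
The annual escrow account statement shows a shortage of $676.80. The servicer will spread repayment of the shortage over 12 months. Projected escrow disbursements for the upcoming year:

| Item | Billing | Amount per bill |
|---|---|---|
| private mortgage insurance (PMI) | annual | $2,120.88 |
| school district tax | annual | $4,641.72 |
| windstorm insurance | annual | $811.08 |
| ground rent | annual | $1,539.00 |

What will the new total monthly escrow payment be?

Private mortgage insurance (PMI): $2,120.88
School district tax: $4,641.72
Windstorm insurance: $811.08
Ground rent: $1,539.00
Total per year = $9,112.68
Base monthly escrow = $9,112.68 ÷ 12 = $759.39
Shortage spread = $676.80 / 12 = $56.40/mo
New monthly escrow = $759.39 + $56.40 = $815.79

$815.79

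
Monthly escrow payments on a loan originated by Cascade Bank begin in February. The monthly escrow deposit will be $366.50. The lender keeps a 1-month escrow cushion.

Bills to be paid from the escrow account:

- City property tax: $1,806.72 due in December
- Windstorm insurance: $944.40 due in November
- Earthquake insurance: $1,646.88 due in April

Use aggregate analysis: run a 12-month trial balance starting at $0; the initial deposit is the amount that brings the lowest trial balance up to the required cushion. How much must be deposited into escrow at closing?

Cushion = 1 × $366.50 = $366.50
Trial balance (start $0, +$366.50 each month, − disbursements):
  Feb: +$366.50 → $366.50
  Mar: +$366.50 → $733.00
  Apr: +$366.50 − $1,646.88 → -$547.38
  May: +$366.50 → -$180.88
  Jun: +$366.50 → $185.62
  Jul: +$366.50 → $552.12
  Aug: +$366.50 → $918.62
  Sep: +$366.50 → $1,285.12
  Oct: +$366.50 → $1,651.62
  Nov: +$366.50 − $944.40 → $1,073.72
  Dec: +$366.50 − $1,806.72 → -$366.50
  Jan: +$366.50 → $0.00
Lowest trial balance = -$547.38 (Apr)
Initial deposit = cushion − low point = $366.50 − (-$547.38) = $913.88

$913.88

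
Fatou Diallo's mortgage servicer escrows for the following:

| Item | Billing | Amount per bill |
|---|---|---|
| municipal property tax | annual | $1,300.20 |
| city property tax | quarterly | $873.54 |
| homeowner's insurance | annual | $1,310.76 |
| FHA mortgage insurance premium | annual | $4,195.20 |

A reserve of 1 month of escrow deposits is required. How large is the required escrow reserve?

Municipal property tax = $1,300.20
City property tax = $873.54 × 4 = $3,494.16
Homeowner's insurance = $1,310.76
FHA mortgage insurance premium = $4,195.20
Total annual escrow = $1,300.20 + $3,494.16 + $1,310.76 + $4,195.20 = $10,300.32
Monthly escrow = $10,300.32 / 12 = $858.36
Reserve = 1 × $858.36 = $858.36

$858.36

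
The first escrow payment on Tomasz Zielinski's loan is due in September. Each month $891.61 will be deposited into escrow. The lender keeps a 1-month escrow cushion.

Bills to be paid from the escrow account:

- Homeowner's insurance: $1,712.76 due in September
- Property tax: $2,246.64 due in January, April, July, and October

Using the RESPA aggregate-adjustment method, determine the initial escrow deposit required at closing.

$3,067.79

Cushion = 1 × $891.61 = $891.61
Trial balance (start $0, +$891.61 each month, − disbursements):
  Sep: +$891.61 − $1,712.76 → -$821.15
  Oct: +$891.61 − $2,246.64 → -$2,176.18
  Nov: +$891.61 → -$1,284.57
  Dec: +$891.61 → -$392.96
  Jan: +$891.61 − $2,246.64 → -$1,747.99
  Feb: +$891.61 → -$856.38
  Mar: +$891.61 → $35.23
  Apr: +$891.61 − $2,246.64 → -$1,319.80
  May: +$891.61 → -$428.19
  Jun: +$891.61 → $463.42
  Jul: +$891.61 − $2,246.64 → -$891.61
  Aug: +$891.61 → $0.00
Lowest trial balance = -$2,176.18 (Oct)
Initial deposit = cushion − low point = $891.61 − (-$2,176.18) = $3,067.79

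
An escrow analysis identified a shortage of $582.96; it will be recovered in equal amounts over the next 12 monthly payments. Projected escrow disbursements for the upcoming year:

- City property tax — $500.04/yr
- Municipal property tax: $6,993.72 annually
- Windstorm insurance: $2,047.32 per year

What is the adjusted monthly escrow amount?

$843.67

City property tax — $500.04 annually
Municipal property tax — $6,993.72 annually
Windstorm insurance — $2,047.32 annually
Total annual escrow = $9,541.08
Base monthly escrow = $9,541.08 ÷ 12 = $795.09
Monthly shortage recovery: $582.96 / 12 = $48.58
New monthly escrow = $795.09 + $48.58 = $843.67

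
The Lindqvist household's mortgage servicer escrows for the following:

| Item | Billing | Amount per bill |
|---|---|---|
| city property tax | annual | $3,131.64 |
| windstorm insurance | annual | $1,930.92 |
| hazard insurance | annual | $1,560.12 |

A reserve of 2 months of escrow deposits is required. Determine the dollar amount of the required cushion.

City property tax — $3,131.64 annually
Windstorm insurance — $1,930.92 annually
Hazard insurance — $1,560.12 annually
Combined annual = $3,131.64 + $1,930.92 + $1,560.12 = $6,622.68
Base monthly escrow = $6,622.68 ÷ 12 = $551.89
Required cushion = 2 × $551.89 = $1,103.78

$1,103.78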